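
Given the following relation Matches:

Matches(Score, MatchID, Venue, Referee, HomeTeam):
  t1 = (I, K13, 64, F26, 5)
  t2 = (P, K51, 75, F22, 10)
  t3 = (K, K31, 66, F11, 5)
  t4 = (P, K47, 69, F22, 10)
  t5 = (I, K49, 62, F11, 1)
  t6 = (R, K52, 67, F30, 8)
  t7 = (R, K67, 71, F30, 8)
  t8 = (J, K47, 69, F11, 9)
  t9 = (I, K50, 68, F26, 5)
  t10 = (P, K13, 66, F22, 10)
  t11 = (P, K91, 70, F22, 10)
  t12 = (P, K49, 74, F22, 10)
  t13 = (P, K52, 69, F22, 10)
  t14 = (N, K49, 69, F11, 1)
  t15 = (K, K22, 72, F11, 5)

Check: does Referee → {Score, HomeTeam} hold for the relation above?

No

Referee=F26: rows 1, 9 → {Score,HomeTeam} = (I, 5), (I, 5) ✓
Referee=F22: rows 2, 4, 10, 11, 12, 13 → {Score,HomeTeam} = (P, 10), (P, 10), (P, 10), (P, 10), (P, 10), (P, 10) ✓
Referee=F11: rows 3, 5, 8, 14, 15 → {Score,HomeTeam} takes values {(K, 5), (I, 1), (J, 9), (N, 1)} — violation
Referee=F30: rows 6, 7 → {Score,HomeTeam} = (R, 8), (R, 8) ✓
Two rows agree on Referee but differ on {Score, HomeTeam}, so Referee → {Score, HomeTeam} does not hold.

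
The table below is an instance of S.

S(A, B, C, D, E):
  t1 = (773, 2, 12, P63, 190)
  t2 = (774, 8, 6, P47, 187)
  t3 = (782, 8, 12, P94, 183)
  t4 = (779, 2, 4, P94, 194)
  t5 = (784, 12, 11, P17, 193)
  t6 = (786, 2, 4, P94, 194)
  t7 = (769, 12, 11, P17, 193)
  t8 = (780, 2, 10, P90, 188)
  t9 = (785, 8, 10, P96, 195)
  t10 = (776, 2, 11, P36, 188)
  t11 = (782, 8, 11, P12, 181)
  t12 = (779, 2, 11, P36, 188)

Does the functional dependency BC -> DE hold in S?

Yes

(B=2, C=12): row 1 → {D,E} = (P63, 190) ✓
(B=8, C=6): row 2 → {D,E} = (P47, 187) ✓
(B=8, C=12): row 3 → {D,E} = (P94, 183) ✓
(B=2, C=4): rows 4, 6 → {D,E} = (P94, 194), (P94, 194) ✓
(B=12, C=11): rows 5, 7 → {D,E} = (P17, 193), (P17, 193) ✓
(B=2, C=10): row 8 → {D,E} = (P90, 188) ✓
(B=8, C=10): row 9 → {D,E} = (P96, 195) ✓
(B=2, C=11): rows 10, 12 → {D,E} = (P36, 188), (P36, 188) ✓
(B=8, C=11): row 11 → {D,E} = (P12, 181) ✓
Every BC value is associated with a single DE value, so BC -> DE holds.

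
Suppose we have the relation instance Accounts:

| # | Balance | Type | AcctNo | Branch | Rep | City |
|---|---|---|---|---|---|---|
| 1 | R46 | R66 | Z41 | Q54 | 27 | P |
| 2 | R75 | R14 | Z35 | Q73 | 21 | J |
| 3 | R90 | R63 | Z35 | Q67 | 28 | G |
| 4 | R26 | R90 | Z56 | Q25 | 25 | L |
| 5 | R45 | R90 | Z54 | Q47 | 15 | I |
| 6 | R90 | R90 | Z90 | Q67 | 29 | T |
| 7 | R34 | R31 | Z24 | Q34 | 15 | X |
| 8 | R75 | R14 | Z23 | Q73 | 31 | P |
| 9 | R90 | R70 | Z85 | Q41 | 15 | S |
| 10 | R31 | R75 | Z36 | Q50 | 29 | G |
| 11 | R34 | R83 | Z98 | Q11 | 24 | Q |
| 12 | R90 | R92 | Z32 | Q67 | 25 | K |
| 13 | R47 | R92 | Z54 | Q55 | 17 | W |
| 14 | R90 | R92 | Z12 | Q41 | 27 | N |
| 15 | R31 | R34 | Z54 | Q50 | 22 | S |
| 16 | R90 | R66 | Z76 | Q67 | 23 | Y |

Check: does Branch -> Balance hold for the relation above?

Branch=Q54: row 1 → Balance = R46 ✓
Branch=Q73: rows 2, 8 → Balance = R75, R75 ✓
Branch=Q67: rows 3, 6, 12, 16 → Balance = R90, R90, R90, R90 ✓
Branch=Q25: row 4 → Balance = R26 ✓
Branch=Q47: row 5 → Balance = R45 ✓
Branch=Q34: row 7 → Balance = R34 ✓
Branch=Q41: rows 9, 14 → Balance = R90, R90 ✓
Branch=Q50: rows 10, 15 → Balance = R31, R31 ✓
Branch=Q11: row 11 → Balance = R34 ✓
Branch=Q55: row 13 → Balance = R47 ✓
Every Branch value is associated with a single Balance value, so Branch -> Balance holds.

Yes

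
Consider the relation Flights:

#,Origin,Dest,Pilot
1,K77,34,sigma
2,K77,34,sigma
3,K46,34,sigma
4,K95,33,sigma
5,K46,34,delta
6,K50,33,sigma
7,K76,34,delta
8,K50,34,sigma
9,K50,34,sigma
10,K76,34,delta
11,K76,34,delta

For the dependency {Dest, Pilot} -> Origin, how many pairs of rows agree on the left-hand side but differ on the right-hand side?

(Dest=34, Pilot=sigma): violating pairs (1,3), (1,8), (1,9), (2,3), (2,8), (2,9), (3,8), (3,9) — 8 pairs.
(Dest=33, Pilot=sigma): violating pairs (4,6) — 1 pair.
(Dest=34, Pilot=delta): violating pairs (5,7), (5,10), (5,11) — 3 pairs.

12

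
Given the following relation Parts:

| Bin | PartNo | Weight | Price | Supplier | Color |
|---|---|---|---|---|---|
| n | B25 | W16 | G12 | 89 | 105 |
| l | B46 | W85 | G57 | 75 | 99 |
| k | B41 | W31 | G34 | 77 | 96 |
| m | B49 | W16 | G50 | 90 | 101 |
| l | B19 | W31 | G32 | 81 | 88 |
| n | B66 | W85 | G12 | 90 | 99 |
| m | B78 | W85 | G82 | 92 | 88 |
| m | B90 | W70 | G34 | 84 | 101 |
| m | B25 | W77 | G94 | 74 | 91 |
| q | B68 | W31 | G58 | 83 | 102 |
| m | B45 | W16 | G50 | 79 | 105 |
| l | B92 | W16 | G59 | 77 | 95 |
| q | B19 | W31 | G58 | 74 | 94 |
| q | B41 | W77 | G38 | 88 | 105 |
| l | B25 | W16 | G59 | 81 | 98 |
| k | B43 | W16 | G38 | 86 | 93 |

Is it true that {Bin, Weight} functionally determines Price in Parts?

Yes

(Bin=n, Weight=W16): 1 row → Price = G12 ✓
(Bin=l, Weight=W85): 1 row → Price = G57 ✓
(Bin=k, Weight=W31): 1 row → Price = G34 ✓
(Bin=m, Weight=W16): 2 rows → Price = G50, G50 ✓
(Bin=l, Weight=W31): 1 row → Price = G32 ✓
(Bin=n, Weight=W85): 1 row → Price = G12 ✓
(Bin=m, Weight=W85): 1 row → Price = G82 ✓
(Bin=m, Weight=W70): 1 row → Price = G34 ✓
(Bin=m, Weight=W77): 1 row → Price = G94 ✓
(Bin=q, Weight=W31): 2 rows → Price = G58, G58 ✓
(Bin=l, Weight=W16): 2 rows → Price = G59, G59 ✓
(Bin=q, Weight=W77): 1 row → Price = G38 ✓
(Bin=k, Weight=W16): 1 row → Price = G38 ✓
Every {Bin, Weight} value is associated with a single Price value, so {Bin, Weight} → Price holds.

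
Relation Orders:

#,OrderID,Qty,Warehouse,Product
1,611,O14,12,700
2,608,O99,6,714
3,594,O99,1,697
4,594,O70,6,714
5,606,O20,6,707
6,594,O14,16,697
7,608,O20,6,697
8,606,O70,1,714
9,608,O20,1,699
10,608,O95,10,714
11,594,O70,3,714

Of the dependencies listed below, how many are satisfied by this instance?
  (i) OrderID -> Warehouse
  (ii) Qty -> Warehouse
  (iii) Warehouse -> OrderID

(i) OrderID -> Warehouse: OrderID=608: rows 2, 7, 9, 10 → Warehouse takes values {6, 1, 10} — violation; OrderID=594: rows 3, 4, 6, 11 → Warehouse takes values {1, 6, 16, 3} — violation; OrderID=606: rows 5, 8 → Warehouse takes values {6, 1} — violation — fails.
(ii) Qty -> Warehouse: Qty=O14: rows 1, 6 → Warehouse takes values {12, 16} — violation; Qty=O99: rows 2, 3 → Warehouse takes values {6, 1} — violation; Qty=O70: rows 4, 8, 11 → Warehouse takes values {6, 1, 3} — violation; Qty=O20: rows 5, 7, 9 → Warehouse takes values {6, 1} — violation — fails.
(iii) Warehouse -> OrderID: Warehouse=6: rows 2, 4, 5, 7 → OrderID takes values {608, 594, 606} — violation; Warehouse=1: rows 3, 8, 9 → OrderID takes values {594, 606, 608} — violation — fails.
None of the 3 dependencies hold.

0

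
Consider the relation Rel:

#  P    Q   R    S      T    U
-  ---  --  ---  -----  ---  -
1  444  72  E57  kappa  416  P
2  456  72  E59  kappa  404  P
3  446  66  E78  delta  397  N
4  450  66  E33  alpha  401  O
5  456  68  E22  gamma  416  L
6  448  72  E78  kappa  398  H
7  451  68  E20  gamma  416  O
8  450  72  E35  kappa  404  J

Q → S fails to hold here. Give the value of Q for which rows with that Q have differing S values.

Q=72: rows 1, 2, 6, 8 → S = kappa, kappa, kappa, kappa ✓
Q=66: rows 3, 4 → S takes values {delta, alpha} — violation
Q=68: rows 5, 7 → S = gamma, gamma ✓
The only Q value with inconsistent S is Q=66.

66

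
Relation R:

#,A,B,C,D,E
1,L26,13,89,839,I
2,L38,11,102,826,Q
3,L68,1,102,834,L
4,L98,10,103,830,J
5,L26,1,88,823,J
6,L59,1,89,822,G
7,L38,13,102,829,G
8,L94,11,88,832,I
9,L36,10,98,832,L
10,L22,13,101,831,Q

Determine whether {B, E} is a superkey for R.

Yes

All 10 rows have distinct {B, E} values, so {B, E} → (all attributes) holds and {B, E} is a superkey.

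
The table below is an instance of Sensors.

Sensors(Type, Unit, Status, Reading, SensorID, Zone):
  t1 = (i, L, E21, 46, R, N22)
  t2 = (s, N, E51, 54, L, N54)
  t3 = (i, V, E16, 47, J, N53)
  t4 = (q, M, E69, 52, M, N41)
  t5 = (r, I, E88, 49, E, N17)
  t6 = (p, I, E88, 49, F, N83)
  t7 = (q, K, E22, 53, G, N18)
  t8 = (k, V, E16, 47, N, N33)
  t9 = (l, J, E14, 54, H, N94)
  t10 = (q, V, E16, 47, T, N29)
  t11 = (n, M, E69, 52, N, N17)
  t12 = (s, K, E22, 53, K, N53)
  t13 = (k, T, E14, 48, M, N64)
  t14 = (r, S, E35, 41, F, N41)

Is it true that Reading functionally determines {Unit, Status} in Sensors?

No

Reading=46: row 1 → {Unit,Status} = (L, E21) ✓
Reading=54: rows 2, 9 → {Unit,Status} takes values {(N, E51), (J, E14)} — violation
Reading=47: rows 3, 8, 10 → {Unit,Status} = (V, E16), (V, E16), (V, E16) ✓
Reading=52: rows 4, 11 → {Unit,Status} = (M, E69), (M, E69) ✓
Reading=49: rows 5, 6 → {Unit,Status} = (I, E88), (I, E88) ✓
Reading=53: rows 7, 12 → {Unit,Status} = (K, E22), (K, E22) ✓
Reading=48: row 13 → {Unit,Status} = (T, E14) ✓
Reading=41: row 14 → {Unit,Status} = (S, E35) ✓
Two rows agree on Reading but differ on {Unit, Status}, so Reading → {Unit, Status} does not hold.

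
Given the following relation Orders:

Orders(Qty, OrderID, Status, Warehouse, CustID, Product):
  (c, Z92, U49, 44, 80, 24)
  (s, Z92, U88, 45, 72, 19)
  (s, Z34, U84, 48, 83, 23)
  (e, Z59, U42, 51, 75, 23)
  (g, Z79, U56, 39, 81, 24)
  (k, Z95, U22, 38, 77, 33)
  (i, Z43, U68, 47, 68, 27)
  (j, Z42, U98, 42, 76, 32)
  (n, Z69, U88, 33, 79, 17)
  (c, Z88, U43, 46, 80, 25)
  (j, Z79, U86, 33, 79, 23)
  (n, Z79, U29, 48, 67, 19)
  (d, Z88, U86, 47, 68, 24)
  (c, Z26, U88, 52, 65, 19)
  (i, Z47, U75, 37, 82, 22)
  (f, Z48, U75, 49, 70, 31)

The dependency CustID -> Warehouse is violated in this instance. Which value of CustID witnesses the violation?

CustID=80: 2 rows → Warehouse takes values {44, 46} — violation
CustID=72: 1 row → Warehouse = 45 ✓
CustID=83: 1 row → Warehouse = 48 ✓
CustID=75: 1 row → Warehouse = 51 ✓
CustID=81: 1 row → Warehouse = 39 ✓
CustID=77: 1 row → Warehouse = 38 ✓
CustID=68: 2 rows → Warehouse = 47, 47 ✓
CustID=76: 1 row → Warehouse = 42 ✓
CustID=79: 2 rows → Warehouse = 33, 33 ✓
CustID=67: 1 row → Warehouse = 48 ✓
CustID=65: 1 row → Warehouse = 52 ✓
CustID=82: 1 row → Warehouse = 37 ✓
CustID=70: 1 row → Warehouse = 49 ✓
The only CustID value with inconsistent Warehouse is CustID=80.

80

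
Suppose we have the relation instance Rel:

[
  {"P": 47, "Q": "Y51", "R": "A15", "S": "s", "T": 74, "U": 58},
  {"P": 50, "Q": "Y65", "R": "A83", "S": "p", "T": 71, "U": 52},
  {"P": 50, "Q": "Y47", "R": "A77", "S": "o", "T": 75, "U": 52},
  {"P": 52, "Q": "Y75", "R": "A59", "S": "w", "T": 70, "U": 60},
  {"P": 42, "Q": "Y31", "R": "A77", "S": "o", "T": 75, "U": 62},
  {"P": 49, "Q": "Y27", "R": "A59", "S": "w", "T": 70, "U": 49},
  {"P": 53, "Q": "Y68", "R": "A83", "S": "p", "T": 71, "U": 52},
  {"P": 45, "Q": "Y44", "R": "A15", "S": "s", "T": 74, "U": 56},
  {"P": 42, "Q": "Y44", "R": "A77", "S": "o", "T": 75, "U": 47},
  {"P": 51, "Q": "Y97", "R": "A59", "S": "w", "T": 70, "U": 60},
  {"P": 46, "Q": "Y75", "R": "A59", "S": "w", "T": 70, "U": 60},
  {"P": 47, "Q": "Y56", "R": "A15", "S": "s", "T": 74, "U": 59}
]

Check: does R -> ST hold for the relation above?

Yes

R=A15: 3 rows → {S,T} = (s, 74), (s, 74), (s, 74) ✓
R=A83: 2 rows → {S,T} = (p, 71), (p, 71) ✓
R=A77: 3 rows → {S,T} = (o, 75), (o, 75), (o, 75) ✓
R=A59: 4 rows → {S,T} = (w, 70), (w, 70), (w, 70), (w, 70) ✓
Every R value is associated with a single ST value, so R -> ST holds.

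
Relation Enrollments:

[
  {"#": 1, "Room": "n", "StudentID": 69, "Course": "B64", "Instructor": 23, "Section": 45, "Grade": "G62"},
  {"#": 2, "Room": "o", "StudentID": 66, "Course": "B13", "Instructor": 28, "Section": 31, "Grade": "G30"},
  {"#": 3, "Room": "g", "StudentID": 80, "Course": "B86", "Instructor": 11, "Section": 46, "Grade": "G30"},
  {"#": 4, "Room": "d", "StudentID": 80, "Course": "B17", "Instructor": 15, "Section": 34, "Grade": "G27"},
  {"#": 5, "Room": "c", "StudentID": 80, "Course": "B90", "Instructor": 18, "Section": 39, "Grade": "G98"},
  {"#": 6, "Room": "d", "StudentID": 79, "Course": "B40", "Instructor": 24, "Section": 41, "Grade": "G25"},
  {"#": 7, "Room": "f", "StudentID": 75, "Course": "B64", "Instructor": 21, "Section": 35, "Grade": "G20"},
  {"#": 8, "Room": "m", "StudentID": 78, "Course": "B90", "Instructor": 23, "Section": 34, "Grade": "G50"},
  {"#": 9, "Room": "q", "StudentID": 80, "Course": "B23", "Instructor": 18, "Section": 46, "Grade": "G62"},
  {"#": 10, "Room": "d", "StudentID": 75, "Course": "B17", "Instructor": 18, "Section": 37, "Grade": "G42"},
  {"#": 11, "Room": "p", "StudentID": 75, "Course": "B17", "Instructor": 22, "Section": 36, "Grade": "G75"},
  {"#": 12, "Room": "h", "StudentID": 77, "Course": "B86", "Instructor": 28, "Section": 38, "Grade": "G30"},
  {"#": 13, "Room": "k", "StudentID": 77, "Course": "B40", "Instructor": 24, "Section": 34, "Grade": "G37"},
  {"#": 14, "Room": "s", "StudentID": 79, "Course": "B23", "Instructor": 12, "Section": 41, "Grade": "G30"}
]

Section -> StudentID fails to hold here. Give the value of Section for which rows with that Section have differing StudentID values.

Section=45: row 1 → StudentID = 69 ✓
Section=31: row 2 → StudentID = 66 ✓
Section=46: rows 3, 9 → StudentID = 80, 80 ✓
Section=34: rows 4, 8, 13 → StudentID takes values {80, 78, 77} — violation
Section=39: row 5 → StudentID = 80 ✓
Section=41: rows 6, 14 → StudentID = 79, 79 ✓
Section=35: row 7 → StudentID = 75 ✓
Section=37: row 10 → StudentID = 75 ✓
Section=36: row 11 → StudentID = 75 ✓
Section=38: row 12 → StudentID = 77 ✓
The only Section value with inconsistent StudentID is Section=34.

34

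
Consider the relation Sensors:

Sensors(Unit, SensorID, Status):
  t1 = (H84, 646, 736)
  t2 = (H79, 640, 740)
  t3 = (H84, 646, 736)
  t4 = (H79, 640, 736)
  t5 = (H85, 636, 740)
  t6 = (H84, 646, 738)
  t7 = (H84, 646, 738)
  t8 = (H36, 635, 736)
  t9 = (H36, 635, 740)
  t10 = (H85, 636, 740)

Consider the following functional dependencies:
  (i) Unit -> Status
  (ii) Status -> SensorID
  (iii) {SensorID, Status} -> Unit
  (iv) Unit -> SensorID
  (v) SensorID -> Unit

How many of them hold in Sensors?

(i) Unit -> Status: Unit=H84: rows 1, 3, 6, 7 → Status takes values {736, 738} — violation; Unit=H79: rows 2, 4 → Status takes values {740, 736} — violation; Unit=H36: rows 8, 9 → Status takes values {736, 740} — violation — fails.
(ii) Status -> SensorID: Status=736: rows 1, 3, 4, 8 → SensorID takes values {646, 640, 635} — violation; Status=740: rows 2, 5, 9, 10 → SensorID takes values {640, 636, 635} — violation — fails.
(iii) {SensorID, Status} -> Unit: every LHS value maps to a single RHS value — holds.
(iv) Unit -> SensorID: every LHS value maps to a single RHS value — holds.
(v) SensorID -> Unit: every LHS value maps to a single RHS value — holds.
3 of the 5 dependencies hold.

3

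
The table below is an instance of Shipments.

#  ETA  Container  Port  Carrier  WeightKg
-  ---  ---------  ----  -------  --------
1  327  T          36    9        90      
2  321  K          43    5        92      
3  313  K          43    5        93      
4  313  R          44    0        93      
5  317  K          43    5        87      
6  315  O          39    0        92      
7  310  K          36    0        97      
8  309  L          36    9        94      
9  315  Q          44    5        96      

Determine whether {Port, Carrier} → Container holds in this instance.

No

(Port=36, Carrier=9): rows 1, 8 → Container takes values {T, L} — violation
(Port=43, Carrier=5): rows 2, 3, 5 → Container = K, K, K ✓
(Port=44, Carrier=0): row 4 → Container = R ✓
(Port=39, Carrier=0): row 6 → Container = O ✓
(Port=36, Carrier=0): row 7 → Container = K ✓
(Port=44, Carrier=5): row 9 → Container = Q ✓
Two rows agree on {Port, Carrier} but differ on Container, so {Port, Carrier} → Container does not hold.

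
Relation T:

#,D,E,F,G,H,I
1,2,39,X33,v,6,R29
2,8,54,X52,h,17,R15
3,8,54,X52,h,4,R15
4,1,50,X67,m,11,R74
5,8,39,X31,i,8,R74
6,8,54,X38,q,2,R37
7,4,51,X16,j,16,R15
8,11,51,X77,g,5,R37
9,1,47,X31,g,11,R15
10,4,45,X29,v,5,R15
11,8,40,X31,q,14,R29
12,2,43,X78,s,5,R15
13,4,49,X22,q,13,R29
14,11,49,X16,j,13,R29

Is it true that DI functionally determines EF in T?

(D=2, I=R29): row 1 → {E,F} = (39, X33) ✓
(D=8, I=R15): rows 2, 3 → {E,F} = (54, X52), (54, X52) ✓
(D=1, I=R74): row 4 → {E,F} = (50, X67) ✓
(D=8, I=R74): row 5 → {E,F} = (39, X31) ✓
(D=8, I=R37): row 6 → {E,F} = (54, X38) ✓
(D=4, I=R15): rows 7, 10 → {E,F} takes values {(51, X16), (45, X29)} — violation
(D=11, I=R37): row 8 → {E,F} = (51, X77) ✓
(D=1, I=R15): row 9 → {E,F} = (47, X31) ✓
(D=8, I=R29): row 11 → {E,F} = (40, X31) ✓
(D=2, I=R15): row 12 → {E,F} = (43, X78) ✓
(D=4, I=R29): row 13 → {E,F} = (49, X22) ✓
(D=11, I=R29): row 14 → {E,F} = (49, X16) ✓
Two rows agree on DI but differ on EF, so DI → EF does not hold.

No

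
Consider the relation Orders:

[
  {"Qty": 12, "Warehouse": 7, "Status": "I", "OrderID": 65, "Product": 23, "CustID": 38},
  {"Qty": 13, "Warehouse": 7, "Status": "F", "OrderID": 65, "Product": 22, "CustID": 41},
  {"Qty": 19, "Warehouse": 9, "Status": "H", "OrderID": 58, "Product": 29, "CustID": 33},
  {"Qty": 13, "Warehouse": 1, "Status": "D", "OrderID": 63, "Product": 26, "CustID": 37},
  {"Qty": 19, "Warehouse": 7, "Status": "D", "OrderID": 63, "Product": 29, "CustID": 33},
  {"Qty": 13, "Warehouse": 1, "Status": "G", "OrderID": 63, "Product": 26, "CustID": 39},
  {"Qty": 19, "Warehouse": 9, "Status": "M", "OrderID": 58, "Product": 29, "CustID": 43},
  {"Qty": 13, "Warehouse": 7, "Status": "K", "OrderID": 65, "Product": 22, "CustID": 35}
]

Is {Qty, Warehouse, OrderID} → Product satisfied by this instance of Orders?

(Qty=12, Warehouse=7, OrderID=65): 1 row → Product = 23 ✓
(Qty=13, Warehouse=7, OrderID=65): 2 rows → Product = 22, 22 ✓
(Qty=19, Warehouse=9, OrderID=58): 2 rows → Product = 29, 29 ✓
(Qty=13, Warehouse=1, OrderID=63): 2 rows → Product = 26, 26 ✓
(Qty=19, Warehouse=7, OrderID=63): 1 row → Product = 29 ✓
Every {Qty, Warehouse, OrderID} value is associated with a single Product value, so {Qty, Warehouse, OrderID} → Product holds.

Yes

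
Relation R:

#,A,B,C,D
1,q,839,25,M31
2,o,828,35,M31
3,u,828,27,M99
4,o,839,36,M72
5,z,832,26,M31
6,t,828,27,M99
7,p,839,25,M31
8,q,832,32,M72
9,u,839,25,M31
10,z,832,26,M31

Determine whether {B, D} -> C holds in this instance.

Yes

(B=839, D=M31): rows 1, 7, 9 → C = 25, 25, 25 ✓
(B=828, D=M31): row 2 → C = 35 ✓
(B=828, D=M99): rows 3, 6 → C = 27, 27 ✓
(B=839, D=M72): row 4 → C = 36 ✓
(B=832, D=M31): rows 5, 10 → C = 26, 26 ✓
(B=832, D=M72): row 8 → C = 32 ✓
Every {B, D} value is associated with a single C value, so {B, D} -> C holds.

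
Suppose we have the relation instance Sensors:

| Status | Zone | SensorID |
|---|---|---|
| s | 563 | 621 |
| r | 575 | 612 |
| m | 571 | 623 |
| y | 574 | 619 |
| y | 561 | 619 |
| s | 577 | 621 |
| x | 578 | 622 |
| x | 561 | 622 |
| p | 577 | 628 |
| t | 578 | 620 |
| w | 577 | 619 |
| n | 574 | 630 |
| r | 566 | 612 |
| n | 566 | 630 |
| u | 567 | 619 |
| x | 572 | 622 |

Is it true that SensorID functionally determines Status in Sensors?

SensorID=621: 2 rows → Status = s, s ✓
SensorID=612: 2 rows → Status = r, r ✓
SensorID=623: 1 row → Status = m ✓
SensorID=619: 4 rows → Status takes values {y, w, u} — violation
SensorID=622: 3 rows → Status = x, x, x ✓
SensorID=628: 1 row → Status = p ✓
SensorID=620: 1 row → Status = t ✓
SensorID=630: 2 rows → Status = n, n ✓
Two rows agree on SensorID but differ on Status, so SensorID → Status does not hold.

No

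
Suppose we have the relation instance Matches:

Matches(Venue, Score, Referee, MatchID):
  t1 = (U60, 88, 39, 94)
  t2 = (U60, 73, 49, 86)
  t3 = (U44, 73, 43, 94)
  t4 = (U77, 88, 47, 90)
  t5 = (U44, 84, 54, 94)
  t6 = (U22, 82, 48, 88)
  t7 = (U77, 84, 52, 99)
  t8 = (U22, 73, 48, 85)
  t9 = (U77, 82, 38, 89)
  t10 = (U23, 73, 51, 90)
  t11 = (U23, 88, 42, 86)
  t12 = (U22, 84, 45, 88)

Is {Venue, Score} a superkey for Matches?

All 12 rows have distinct {Venue, Score} values, so {Venue, Score} → (all attributes) holds and {Venue, Score} is a superkey.

Yes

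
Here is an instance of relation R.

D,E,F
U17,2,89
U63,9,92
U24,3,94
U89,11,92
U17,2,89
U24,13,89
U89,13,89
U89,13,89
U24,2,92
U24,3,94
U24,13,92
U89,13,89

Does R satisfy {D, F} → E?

(D=U17, F=89): 2 rows → E = 2, 2 ✓
(D=U63, F=92): 1 row → E = 9 ✓
(D=U24, F=94): 2 rows → E = 3, 3 ✓
(D=U89, F=92): 1 row → E = 11 ✓
(D=U24, F=89): 1 row → E = 13 ✓
(D=U89, F=89): 3 rows → E = 13, 13, 13 ✓
(D=U24, F=92): 2 rows → E takes values {2, 13} — violation
Two rows agree on {D, F} but differ on E, so {D, F} → E does not hold.

No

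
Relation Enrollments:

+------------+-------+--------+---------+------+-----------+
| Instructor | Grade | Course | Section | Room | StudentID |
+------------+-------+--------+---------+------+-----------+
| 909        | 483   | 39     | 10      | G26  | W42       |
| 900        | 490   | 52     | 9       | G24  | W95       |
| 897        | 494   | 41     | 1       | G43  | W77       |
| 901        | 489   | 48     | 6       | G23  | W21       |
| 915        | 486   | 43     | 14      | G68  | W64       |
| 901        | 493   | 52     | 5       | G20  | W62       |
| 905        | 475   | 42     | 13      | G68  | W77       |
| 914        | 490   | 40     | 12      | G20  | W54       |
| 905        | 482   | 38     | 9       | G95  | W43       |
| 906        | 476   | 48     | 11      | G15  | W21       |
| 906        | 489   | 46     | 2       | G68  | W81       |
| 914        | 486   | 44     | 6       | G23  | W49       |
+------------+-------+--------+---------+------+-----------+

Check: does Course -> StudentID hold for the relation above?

No

Course=39: 1 row → StudentID = W42 ✓
Course=52: 2 rows → StudentID takes values {W95, W62} — violation
Course=41: 1 row → StudentID = W77 ✓
Course=48: 2 rows → StudentID = W21, W21 ✓
Course=43: 1 row → StudentID = W64 ✓
Course=42: 1 row → StudentID = W77 ✓
Course=40: 1 row → StudentID = W54 ✓
Course=38: 1 row → StudentID = W43 ✓
Course=46: 1 row → StudentID = W81 ✓
Course=44: 1 row → StudentID = W49 ✓
Two rows agree on Course but differ on StudentID, so Course -> StudentID does not hold.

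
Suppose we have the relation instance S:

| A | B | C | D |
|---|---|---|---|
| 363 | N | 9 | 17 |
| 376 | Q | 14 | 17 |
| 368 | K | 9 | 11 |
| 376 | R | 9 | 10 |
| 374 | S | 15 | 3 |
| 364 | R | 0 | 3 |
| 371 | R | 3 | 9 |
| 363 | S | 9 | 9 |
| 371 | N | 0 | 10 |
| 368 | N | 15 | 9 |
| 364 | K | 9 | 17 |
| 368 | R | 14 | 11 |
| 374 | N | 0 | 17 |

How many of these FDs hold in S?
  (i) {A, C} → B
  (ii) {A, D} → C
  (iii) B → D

0

(i) {A, C} → B: (A=363, C=9): 2 rows → B takes values {N, S} — violation — fails.
(ii) {A, D} → C: (A=368, D=11): 2 rows → C takes values {9, 14} — violation — fails.
(iii) B → D: B=N: 4 rows → D takes values {17, 10, 9} — violation; B=K: 2 rows → D takes values {11, 17} — violation; B=R: 4 rows → D takes values {10, 3, 9, 11} — violation; B=S: 2 rows → D takes values {3, 9} — violation — fails.
None of the 3 dependencies hold.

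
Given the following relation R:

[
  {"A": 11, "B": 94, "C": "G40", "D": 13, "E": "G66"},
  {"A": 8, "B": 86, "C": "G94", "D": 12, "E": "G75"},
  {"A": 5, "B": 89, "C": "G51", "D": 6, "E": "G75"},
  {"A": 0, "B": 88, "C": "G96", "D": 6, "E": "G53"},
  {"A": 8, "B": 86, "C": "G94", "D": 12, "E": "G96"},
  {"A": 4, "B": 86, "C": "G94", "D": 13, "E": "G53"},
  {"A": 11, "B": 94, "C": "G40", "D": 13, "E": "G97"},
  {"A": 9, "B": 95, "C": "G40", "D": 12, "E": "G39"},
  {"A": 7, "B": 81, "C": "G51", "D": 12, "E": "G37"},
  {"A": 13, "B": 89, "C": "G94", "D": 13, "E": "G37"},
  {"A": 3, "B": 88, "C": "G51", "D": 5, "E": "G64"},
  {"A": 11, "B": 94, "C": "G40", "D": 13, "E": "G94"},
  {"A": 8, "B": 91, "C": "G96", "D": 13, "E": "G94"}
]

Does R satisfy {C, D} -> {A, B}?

(C=G40, D=13): 3 rows → {A,B} = (11, 94), (11, 94), (11, 94) ✓
(C=G94, D=12): 2 rows → {A,B} = (8, 86), (8, 86) ✓
(C=G51, D=6): 1 row → {A,B} = (5, 89) ✓
(C=G96, D=6): 1 row → {A,B} = (0, 88) ✓
(C=G94, D=13): 2 rows → {A,B} takes values {(4, 86), (13, 89)} — violation
(C=G40, D=12): 1 row → {A,B} = (9, 95) ✓
(C=G51, D=12): 1 row → {A,B} = (7, 81) ✓
(C=G51, D=5): 1 row → {A,B} = (3, 88) ✓
(C=G96, D=13): 1 row → {A,B} = (8, 91) ✓
Two rows agree on {C, D} but differ on {A, B}, so {C, D} -> {A, B} does not hold.

No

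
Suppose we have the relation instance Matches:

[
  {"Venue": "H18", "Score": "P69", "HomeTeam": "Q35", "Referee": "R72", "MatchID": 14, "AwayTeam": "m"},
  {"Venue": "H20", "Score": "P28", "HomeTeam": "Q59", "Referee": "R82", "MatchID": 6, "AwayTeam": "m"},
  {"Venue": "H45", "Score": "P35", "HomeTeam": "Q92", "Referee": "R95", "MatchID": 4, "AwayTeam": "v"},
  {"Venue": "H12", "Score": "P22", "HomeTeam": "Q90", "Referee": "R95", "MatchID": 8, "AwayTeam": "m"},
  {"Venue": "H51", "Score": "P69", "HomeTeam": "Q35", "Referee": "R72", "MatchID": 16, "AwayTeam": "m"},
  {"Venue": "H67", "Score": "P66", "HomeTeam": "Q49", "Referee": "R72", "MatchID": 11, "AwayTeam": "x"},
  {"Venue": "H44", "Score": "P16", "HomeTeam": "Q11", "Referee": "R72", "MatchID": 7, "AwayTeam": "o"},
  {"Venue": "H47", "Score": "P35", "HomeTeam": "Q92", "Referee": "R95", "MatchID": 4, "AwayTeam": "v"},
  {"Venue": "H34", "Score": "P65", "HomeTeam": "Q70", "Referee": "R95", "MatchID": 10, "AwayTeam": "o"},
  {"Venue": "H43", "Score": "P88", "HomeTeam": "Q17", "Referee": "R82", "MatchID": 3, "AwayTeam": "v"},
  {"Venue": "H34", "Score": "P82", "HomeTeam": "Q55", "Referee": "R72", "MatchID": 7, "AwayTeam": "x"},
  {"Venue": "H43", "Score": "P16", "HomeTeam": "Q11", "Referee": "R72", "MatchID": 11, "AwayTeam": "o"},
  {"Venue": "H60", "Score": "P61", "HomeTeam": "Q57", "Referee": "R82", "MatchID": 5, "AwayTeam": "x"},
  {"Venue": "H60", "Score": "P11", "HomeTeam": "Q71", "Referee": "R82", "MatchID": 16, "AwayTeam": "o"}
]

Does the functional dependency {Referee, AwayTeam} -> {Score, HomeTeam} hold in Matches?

No

(Referee=R72, AwayTeam=m): 2 rows → {Score,HomeTeam} = (P69, Q35), (P69, Q35) ✓
(Referee=R82, AwayTeam=m): 1 row → {Score,HomeTeam} = (P28, Q59) ✓
(Referee=R95, AwayTeam=v): 2 rows → {Score,HomeTeam} = (P35, Q92), (P35, Q92) ✓
(Referee=R95, AwayTeam=m): 1 row → {Score,HomeTeam} = (P22, Q90) ✓
(Referee=R72, AwayTeam=x): 2 rows → {Score,HomeTeam} takes values {(P66, Q49), (P82, Q55)} — violation
(Referee=R72, AwayTeam=o): 2 rows → {Score,HomeTeam} = (P16, Q11), (P16, Q11) ✓
(Referee=R95, AwayTeam=o): 1 row → {Score,HomeTeam} = (P65, Q70) ✓
(Referee=R82, AwayTeam=v): 1 row → {Score,HomeTeam} = (P88, Q17) ✓
(Referee=R82, AwayTeam=x): 1 row → {Score,HomeTeam} = (P61, Q57) ✓
(Referee=R82, AwayTeam=o): 1 row → {Score,HomeTeam} = (P11, Q71) ✓
Two rows agree on {Referee, AwayTeam} but differ on {Score, HomeTeam}, so {Referee, AwayTeam} -> {Score, HomeTeam} does not hold.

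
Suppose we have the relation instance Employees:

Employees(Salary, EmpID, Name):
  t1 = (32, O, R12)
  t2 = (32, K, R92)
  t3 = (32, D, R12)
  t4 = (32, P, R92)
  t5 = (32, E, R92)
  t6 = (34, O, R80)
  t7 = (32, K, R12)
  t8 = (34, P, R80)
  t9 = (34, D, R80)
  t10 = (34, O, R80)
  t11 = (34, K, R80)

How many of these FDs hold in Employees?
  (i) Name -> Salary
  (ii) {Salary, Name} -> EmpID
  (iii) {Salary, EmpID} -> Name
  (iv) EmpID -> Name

(i) Name -> Salary: every LHS value maps to a single RHS value — holds.
(ii) {Salary, Name} -> EmpID: (Salary=32, Name=R12): rows 1, 3, 7 → EmpID takes values {O, D, K} — violation; (Salary=32, Name=R92): rows 2, 4, 5 → EmpID takes values {K, P, E} — violation; (Salary=34, Name=R80): rows 6, 8, 9, 10, 11 → EmpID takes values {O, P, D, K} — violation — fails.
(iii) {Salary, EmpID} -> Name: (Salary=32, EmpID=K): rows 2, 7 → Name takes values {R92, R12} — violation — fails.
(iv) EmpID -> Name: EmpID=O: rows 1, 6, 10 → Name takes values {R12, R80} — violation; EmpID=K: rows 2, 7, 11 → Name takes values {R92, R12, R80} — violation; EmpID=D: rows 3, 9 → Name takes values {R12, R80} — violation; EmpID=P: rows 4, 8 → Name takes values {R92, R80} — violation — fails.
1 of the 4 dependencies holds.

1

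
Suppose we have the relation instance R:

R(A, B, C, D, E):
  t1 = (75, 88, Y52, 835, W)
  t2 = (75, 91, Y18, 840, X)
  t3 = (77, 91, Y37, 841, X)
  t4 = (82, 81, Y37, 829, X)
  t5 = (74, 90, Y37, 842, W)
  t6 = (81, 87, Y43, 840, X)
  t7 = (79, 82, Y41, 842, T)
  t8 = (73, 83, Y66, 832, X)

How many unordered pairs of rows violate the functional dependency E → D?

10

E=W: violating pairs (1,5) — 1 pair.
E=X: violating pairs (2,3), (2,4), (2,8), (3,4), (3,6), (3,8), (4,6), (4,8), (6,8) — 9 pairs.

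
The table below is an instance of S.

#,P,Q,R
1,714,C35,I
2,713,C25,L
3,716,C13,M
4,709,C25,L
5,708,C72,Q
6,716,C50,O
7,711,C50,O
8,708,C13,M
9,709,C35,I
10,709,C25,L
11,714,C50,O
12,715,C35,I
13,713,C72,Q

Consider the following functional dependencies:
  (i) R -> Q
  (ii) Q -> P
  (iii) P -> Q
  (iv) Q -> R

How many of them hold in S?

2

(i) R -> Q: every LHS value maps to a single RHS value — holds.
(ii) Q -> P: Q=C35: rows 1, 9, 12 → P takes values {714, 709, 715} — violation; Q=C25: rows 2, 4, 10 → P takes values {713, 709} — violation; Q=C13: rows 3, 8 → P takes values {716, 708} — violation; Q=C72: rows 5, 13 → P takes values {708, 713} — violation; Q=C50: rows 6, 7, 11 → P takes values {716, 711, 714} — violation — fails.
(iii) P -> Q: P=714: rows 1, 11 → Q takes values {C35, C50} — violation; P=713: rows 2, 13 → Q takes values {C25, C72} — violation; P=716: rows 3, 6 → Q takes values {C13, C50} — violation; P=709: rows 4, 9, 10 → Q takes values {C25, C35} — violation; P=708: rows 5, 8 → Q takes values {C72, C13} — violation — fails.
(iv) Q -> R: every LHS value maps to a single RHS value — holds.
2 of the 4 dependencies hold.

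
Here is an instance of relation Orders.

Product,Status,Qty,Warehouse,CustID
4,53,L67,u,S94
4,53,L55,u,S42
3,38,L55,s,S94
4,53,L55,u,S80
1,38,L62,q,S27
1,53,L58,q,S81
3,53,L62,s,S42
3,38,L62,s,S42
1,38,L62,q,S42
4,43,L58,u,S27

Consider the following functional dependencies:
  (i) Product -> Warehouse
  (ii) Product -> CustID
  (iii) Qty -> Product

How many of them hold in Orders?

(i) Product -> Warehouse: every LHS value maps to a single RHS value — holds.
(ii) Product -> CustID: Product=4: 4 rows → CustID takes values {S94, S42, S80, S27} — violation; Product=3: 3 rows → CustID takes values {S94, S42} — violation; Product=1: 3 rows → CustID takes values {S27, S81, S42} — violation — fails.
(iii) Qty -> Product: Qty=L55: 3 rows → Product takes values {4, 3} — violation; Qty=L62: 4 rows → Product takes values {1, 3} — violation; Qty=L58: 2 rows → Product takes values {1, 4} — violation — fails.
1 of the 3 dependencies holds.

1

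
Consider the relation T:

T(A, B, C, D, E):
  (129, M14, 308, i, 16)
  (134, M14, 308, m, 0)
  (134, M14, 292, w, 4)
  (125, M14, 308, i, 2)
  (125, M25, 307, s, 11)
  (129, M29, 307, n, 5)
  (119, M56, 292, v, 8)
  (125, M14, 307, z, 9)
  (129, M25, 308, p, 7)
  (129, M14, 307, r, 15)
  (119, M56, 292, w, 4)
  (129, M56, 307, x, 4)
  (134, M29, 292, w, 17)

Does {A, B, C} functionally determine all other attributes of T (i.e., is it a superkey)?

Two distinct rows share (A=119, B=M56, C=292), so {A, B, C} does not determine every attribute — not a superkey.

No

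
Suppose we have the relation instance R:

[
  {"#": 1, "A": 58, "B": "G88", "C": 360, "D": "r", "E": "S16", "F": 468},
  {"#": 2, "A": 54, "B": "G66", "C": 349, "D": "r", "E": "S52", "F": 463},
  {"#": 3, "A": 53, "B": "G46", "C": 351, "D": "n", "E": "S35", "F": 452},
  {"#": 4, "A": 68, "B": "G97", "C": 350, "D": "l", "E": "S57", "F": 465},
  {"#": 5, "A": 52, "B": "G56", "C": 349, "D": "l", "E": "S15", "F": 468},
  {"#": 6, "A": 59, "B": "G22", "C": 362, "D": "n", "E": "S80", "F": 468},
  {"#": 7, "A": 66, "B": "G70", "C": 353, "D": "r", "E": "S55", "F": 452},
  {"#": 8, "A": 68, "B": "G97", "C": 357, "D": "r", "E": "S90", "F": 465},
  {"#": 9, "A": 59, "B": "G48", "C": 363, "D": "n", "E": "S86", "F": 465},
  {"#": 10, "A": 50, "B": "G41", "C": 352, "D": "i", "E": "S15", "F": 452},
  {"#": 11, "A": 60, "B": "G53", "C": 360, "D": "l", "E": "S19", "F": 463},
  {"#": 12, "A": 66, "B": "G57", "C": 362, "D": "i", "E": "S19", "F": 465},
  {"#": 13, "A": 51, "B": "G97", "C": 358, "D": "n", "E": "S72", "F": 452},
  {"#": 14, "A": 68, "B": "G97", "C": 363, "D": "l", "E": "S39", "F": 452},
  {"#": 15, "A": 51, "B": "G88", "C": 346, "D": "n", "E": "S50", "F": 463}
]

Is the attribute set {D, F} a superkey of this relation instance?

No

Rows 3 and 13 have the same {D, F} value (D=n, F=452) but are distinct tuples, so {D, F} does not determine every attribute — not a superkey.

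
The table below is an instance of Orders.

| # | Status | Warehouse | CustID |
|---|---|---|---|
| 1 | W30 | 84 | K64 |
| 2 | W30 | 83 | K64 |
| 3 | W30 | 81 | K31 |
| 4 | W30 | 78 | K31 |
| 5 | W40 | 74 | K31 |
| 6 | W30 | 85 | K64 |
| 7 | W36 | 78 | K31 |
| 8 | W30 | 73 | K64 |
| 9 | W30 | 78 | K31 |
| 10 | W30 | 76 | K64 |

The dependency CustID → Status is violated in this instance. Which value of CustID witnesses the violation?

K31

CustID=K64: rows 1, 2, 6, 8, 10 → Status = W30, W30, W30, W30, W30 ✓
CustID=K31: rows 3, 4, 5, 7, 9 → Status takes values {W30, W40, W36} — violation
The only CustID value with inconsistent Status is CustID=K31.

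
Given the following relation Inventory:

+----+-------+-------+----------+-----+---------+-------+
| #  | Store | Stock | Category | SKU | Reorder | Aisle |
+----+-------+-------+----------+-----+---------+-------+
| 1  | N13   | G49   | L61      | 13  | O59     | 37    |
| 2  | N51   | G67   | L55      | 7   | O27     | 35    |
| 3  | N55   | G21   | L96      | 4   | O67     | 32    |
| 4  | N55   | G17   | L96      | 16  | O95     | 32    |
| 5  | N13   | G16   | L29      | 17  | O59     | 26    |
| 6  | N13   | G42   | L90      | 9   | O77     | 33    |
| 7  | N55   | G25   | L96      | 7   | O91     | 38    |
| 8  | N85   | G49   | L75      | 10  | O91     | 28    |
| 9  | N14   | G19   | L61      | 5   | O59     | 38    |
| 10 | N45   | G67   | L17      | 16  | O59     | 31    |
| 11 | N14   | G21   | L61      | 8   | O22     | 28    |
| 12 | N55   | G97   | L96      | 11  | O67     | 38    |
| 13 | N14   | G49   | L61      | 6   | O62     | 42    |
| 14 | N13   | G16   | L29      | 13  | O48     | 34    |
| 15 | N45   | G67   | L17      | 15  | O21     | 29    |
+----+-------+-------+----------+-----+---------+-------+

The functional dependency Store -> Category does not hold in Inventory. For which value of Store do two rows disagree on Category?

Store=N13: rows 1, 5, 6, 14 → Category takes values {L61, L29, L90} — violation
Store=N51: row 2 → Category = L55 ✓
Store=N55: rows 3, 4, 7, 12 → Category = L96, L96, L96, L96 ✓
Store=N85: row 8 → Category = L75 ✓
Store=N14: rows 9, 11, 13 → Category = L61, L61, L61 ✓
Store=N45: rows 10, 15 → Category = L17, L17 ✓
The only Store value with inconsistent Category is Store=N13.

N13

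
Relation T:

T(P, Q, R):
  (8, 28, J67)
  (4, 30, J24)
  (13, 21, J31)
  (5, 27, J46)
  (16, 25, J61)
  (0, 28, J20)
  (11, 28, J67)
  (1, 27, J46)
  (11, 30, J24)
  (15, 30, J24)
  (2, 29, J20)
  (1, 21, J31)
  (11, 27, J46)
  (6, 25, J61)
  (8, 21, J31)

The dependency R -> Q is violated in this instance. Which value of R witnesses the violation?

R=J67: 2 rows → Q = 28, 28 ✓
R=J24: 3 rows → Q = 30, 30, 30 ✓
R=J31: 3 rows → Q = 21, 21, 21 ✓
R=J46: 3 rows → Q = 27, 27, 27 ✓
R=J61: 2 rows → Q = 25, 25 ✓
R=J20: 2 rows → Q takes values {28, 29} — violation
The only R value with inconsistent Q is R=J20.

J20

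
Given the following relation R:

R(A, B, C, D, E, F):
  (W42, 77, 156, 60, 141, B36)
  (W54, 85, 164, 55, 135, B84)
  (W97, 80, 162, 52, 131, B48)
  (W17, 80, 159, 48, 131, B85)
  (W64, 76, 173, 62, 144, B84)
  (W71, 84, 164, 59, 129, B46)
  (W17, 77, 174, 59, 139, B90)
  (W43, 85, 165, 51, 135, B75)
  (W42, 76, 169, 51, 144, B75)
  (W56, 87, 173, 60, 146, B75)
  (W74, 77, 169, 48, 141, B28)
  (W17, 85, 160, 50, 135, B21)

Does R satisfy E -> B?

E=141: 2 rows → B = 77, 77 ✓
E=135: 3 rows → B = 85, 85, 85 ✓
E=131: 2 rows → B = 80, 80 ✓
E=144: 2 rows → B = 76, 76 ✓
E=129: 1 row → B = 84 ✓
E=139: 1 row → B = 77 ✓
E=146: 1 row → B = 87 ✓
Every E value is associated with a single B value, so E -> B holds.

Yes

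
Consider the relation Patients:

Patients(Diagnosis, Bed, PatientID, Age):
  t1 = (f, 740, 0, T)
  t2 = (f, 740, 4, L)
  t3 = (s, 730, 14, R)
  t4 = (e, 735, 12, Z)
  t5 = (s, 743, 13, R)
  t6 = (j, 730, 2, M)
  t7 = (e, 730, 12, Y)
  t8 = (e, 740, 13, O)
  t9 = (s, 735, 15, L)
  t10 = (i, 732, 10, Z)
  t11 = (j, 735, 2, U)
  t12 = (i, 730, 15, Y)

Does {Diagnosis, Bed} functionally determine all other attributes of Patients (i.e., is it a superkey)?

No

Rows 1 and 2 have the same {Diagnosis, Bed} value (Diagnosis=f, Bed=740) but are distinct tuples, so {Diagnosis, Bed} does not determine every attribute — not a superkey.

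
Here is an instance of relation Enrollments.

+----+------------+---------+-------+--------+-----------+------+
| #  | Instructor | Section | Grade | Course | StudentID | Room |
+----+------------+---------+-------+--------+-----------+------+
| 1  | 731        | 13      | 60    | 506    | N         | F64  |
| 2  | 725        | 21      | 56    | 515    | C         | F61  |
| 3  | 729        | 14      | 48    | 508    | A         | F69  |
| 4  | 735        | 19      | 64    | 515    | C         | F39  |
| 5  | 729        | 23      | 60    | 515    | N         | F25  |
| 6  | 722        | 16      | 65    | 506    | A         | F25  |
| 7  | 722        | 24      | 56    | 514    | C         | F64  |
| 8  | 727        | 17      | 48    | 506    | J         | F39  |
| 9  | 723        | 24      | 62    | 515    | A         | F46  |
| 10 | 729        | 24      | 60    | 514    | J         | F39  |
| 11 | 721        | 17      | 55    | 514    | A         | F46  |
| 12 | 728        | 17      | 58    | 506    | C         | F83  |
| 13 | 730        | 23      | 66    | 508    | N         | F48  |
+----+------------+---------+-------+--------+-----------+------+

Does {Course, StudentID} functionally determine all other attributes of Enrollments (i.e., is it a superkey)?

Rows 2 and 4 have the same {Course, StudentID} value (Course=515, StudentID=C) but are distinct tuples, so {Course, StudentID} does not determine every attribute — not a superkey.

No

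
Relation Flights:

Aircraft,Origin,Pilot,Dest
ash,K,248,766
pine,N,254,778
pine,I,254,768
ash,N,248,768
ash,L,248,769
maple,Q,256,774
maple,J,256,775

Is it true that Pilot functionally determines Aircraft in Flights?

Pilot=248: 3 rows → Aircraft = ash, ash, ash ✓
Pilot=254: 2 rows → Aircraft = pine, pine ✓
Pilot=256: 2 rows → Aircraft = maple, maple ✓
Every Pilot value is associated with a single Aircraft value, so Pilot -> Aircraft holds.

Yes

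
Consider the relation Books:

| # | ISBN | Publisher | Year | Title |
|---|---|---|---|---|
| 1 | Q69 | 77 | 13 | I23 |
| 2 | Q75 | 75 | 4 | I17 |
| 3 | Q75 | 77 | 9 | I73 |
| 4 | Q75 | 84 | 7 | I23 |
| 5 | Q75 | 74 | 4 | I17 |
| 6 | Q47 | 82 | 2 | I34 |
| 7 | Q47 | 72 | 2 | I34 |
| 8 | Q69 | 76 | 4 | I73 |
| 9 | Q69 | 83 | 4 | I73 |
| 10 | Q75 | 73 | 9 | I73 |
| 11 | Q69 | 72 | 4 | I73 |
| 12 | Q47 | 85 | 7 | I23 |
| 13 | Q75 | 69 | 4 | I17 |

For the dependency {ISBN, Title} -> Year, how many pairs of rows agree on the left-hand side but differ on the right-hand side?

0

(ISBN=Q75, Title=I17): all 3 rows agree on Year — 0 pairs.
(ISBN=Q75, Title=I73): all 2 rows agree on Year — 0 pairs.
(ISBN=Q47, Title=I34): all 2 rows agree on Year — 0 pairs.
(ISBN=Q69, Title=I73): all 3 rows agree on Year — 0 pairs.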